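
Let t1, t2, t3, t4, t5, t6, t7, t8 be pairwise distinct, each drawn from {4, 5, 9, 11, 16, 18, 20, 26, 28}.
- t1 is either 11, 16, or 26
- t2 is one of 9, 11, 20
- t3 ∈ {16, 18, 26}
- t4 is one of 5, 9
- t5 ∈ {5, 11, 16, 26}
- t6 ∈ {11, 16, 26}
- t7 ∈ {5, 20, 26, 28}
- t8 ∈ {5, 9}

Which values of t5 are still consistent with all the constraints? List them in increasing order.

Among the 8 variables, 18 fits only t3 (and all 8 values in {5, 9, 11, 16, 18, 20, 26, 28} must be used), so t3 = 18.
The 7 still-open variables draw from only 7 values {5, 9, 11, 16, 20, 26, 28}, so each is used; only t7 can be 28, hence t7 = 28.
The 6 still-open variables together cover exactly {5, 9, 11, 16, 20, 26} — 6 values for 6 variables — and 20 appears only in t2's list, so t2 = 20.
The 2 variables t4 and t8 are confined to {5, 9}, which locks those values in; drop them from t5.
No further eliminations apply; t5 can still be any of 11, 16, 26.

11, 16, 26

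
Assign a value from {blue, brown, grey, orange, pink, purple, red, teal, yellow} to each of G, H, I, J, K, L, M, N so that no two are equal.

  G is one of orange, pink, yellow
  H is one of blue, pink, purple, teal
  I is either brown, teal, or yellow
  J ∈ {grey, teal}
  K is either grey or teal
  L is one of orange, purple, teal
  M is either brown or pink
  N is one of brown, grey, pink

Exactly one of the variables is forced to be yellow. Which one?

Among the 8 variables, blue fits only H (and all 8 values in {blue, brown, grey, orange, pink, purple, teal, yellow} must be used), so H = blue.
The 7 still-open variables together cover exactly {brown, grey, orange, pink, purple, teal, yellow} — 7 values for 7 variables — and purple appears only in L's list, so L = purple.
The 6 still-open variables draw from only 6 values {brown, grey, orange, pink, teal, yellow}, so each is used; only G can be orange, hence G = orange.
The 5 still-open variables draw from only 5 values {brown, grey, pink, teal, yellow}, so each is used; only I can be yellow, hence I = yellow.

I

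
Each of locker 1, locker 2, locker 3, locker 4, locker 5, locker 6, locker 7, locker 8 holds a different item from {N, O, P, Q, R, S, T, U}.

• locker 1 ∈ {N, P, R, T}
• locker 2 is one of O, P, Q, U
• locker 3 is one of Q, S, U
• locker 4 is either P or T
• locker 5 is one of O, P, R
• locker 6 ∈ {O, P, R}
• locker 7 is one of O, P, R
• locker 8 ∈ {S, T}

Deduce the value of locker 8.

S

Among the 8 variables, N fits only locker 1 (and all 8 values in {N, O, P, Q, R, S, T, U} must be used), so locker 1 = N.
locker 5, locker 6, locker 7 between them cover only {O, P, R} — a naked triple. Remove those values from locker 2, locker 4.
locker 4 must be T (only option left). Remove T from locker 8.
So locker 8 = S.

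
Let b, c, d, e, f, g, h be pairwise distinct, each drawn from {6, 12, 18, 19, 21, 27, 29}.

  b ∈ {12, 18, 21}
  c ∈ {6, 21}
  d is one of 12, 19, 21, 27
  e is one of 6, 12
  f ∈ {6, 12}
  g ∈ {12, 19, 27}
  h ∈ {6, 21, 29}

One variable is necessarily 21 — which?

The 7 variables together cover exactly {6, 12, 18, 19, 21, 27, 29} — 7 values for 7 variables — and 18 appears only in b's list, so b = 18.
Among the 6 still-open variables, 29 fits only h (and all 6 values in {6, 12, 19, 21, 27, 29} must be used), so h = 29.
e and f between them cover only {6, 12} — a naked pair. Remove those values from c, d, g.
So 21 goes to c.

c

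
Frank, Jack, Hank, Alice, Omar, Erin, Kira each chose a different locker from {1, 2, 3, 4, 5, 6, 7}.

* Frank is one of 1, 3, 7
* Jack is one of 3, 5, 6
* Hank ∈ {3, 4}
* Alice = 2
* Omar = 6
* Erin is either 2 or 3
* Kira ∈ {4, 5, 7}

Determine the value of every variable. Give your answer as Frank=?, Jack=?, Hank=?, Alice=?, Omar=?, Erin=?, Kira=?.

Alice's domain is down to {2}, so Alice = 2. So Erin can't be 2.
Omar must be 6 (only option left). Remove 6 from Jack.
That leaves Erin = 3. Eliminate 3 elsewhere: Frank, Jack, Hank.
Jack has just one choice, so Jack = 5. Strike 5 from Kira.
That leaves Hank = 4. Strike 4 from Kira.
Kira must be 7 (only option left). Eliminate 7 elsewhere: Frank.
That leaves Frank = 1.

Frank=1, Jack=5, Hank=4, Alice=2, Omar=6, Erin=3, Kira=7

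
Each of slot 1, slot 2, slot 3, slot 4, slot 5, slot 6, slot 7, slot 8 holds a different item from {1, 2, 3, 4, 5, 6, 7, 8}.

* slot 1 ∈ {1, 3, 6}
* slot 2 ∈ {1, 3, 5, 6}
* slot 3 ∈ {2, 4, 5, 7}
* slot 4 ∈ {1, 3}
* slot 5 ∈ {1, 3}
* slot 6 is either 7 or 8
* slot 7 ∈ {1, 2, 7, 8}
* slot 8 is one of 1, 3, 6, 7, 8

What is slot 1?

The 8 variables together cover exactly {1, 2, 3, 4, 5, 6, 7, 8} — 8 values for 8 variables — and 4 appears only in slot 3's list, so slot 3 = 4.
The 7 still-open variables together cover exactly {1, 2, 3, 5, 6, 7, 8} — 7 values for 7 variables — and 2 appears only in slot 7's list, so slot 7 = 2.
The 6 still-open variables draw from only 6 values {1, 3, 5, 6, 7, 8}, so each is used; only slot 2 can be 5, hence slot 2 = 5.
slot 4 and slot 5 between them cover only {1, 3} — a naked pair. Remove those values from slot 1, slot 8.
So slot 1 = 6.

6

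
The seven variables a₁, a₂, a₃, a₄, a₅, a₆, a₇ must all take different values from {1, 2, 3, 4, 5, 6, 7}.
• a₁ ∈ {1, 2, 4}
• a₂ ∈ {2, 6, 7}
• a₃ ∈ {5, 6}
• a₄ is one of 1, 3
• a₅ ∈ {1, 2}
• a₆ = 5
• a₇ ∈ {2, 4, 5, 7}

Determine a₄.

a₆ must be 5 (only option left). So a₃, a₇ can't be 5.
a₃'s domain is down to {6}, so a₃ = 6. Strike 6 from a₂.
Among the 5 still-open variables, 3 fits only a₄ (and all 5 values in {1, 2, 3, 4, 7} must be used), so a₄ = 3.

3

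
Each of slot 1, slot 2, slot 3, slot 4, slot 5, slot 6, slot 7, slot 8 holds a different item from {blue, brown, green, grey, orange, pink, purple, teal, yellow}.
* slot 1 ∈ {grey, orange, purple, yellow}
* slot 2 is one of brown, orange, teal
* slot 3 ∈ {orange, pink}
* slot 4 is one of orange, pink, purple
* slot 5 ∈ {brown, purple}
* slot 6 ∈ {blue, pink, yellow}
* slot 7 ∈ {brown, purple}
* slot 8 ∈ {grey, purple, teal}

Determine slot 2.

teal

The 8 variables together cover exactly {blue, brown, grey, orange, pink, purple, teal, yellow} — 8 values for 8 variables — and blue appears only in slot 6's list, so slot 6 = blue.
The 7 still-open variables together cover exactly {brown, grey, orange, pink, purple, teal, yellow} — 7 values for 7 variables — and yellow appears only in slot 1's list, so slot 1 = yellow.
Among the 6 still-open variables, grey fits only slot 8 (and all 6 values in {brown, grey, orange, pink, purple, teal} must be used), so slot 8 = grey.
Among the 5 still-open variables, teal fits only slot 2 (and all 5 values in {brown, orange, pink, purple, teal} must be used), so slot 2 = teal.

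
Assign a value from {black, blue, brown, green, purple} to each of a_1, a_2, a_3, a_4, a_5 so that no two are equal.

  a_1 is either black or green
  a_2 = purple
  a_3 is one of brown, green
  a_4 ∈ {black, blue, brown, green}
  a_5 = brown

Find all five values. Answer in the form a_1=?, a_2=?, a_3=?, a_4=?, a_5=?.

a_1=black, a_2=purple, a_3=green, a_4=blue, a_5=brown

a_2's domain is down to {purple}, so a_2 = purple.
a_5 has just one choice, so a_5 = brown. Eliminate brown elsewhere: a_3, a_4.
a_3 must be green (only option left). Strike green from a_1, a_4.
a_1 has just one choice, so a_1 = black. So a_4 can't be black.
a_4 has just one choice, so a_4 = blue.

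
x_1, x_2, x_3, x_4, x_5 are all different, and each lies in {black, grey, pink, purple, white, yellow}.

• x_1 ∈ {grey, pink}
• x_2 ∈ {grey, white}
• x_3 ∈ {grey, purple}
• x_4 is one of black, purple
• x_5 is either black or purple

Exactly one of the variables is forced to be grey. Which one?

The 5 variables together cover exactly {black, grey, pink, purple, white} — 5 values for 5 variables — and pink appears only in x_1's list, so x_1 = pink.
The 4 still-open variables together cover exactly {black, grey, purple, white} — 4 values for 4 variables — and white appears only in x_2's list, so x_2 = white.
The 3 still-open variables together cover exactly {black, grey, purple} — 3 values for 3 variables — and grey appears only in x_3's list, so x_3 = grey.

x_3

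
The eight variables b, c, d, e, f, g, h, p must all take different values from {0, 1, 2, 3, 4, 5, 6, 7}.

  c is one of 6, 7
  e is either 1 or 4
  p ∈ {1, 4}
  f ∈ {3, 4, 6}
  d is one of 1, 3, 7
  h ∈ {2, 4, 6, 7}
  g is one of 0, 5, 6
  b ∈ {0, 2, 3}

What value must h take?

2

The 8 variables together cover exactly {0, 1, 2, 3, 4, 5, 6, 7} — 8 values for 8 variables — and 5 appears only in g's list, so g = 5.
Among the 7 still-open variables, 0 fits only b (and all 7 values in {0, 1, 2, 3, 4, 6, 7} must be used), so b = 0.
The 6 still-open variables together cover exactly {1, 2, 3, 4, 6, 7} — 6 values for 6 variables — and 2 appears only in h's list, so h = 2.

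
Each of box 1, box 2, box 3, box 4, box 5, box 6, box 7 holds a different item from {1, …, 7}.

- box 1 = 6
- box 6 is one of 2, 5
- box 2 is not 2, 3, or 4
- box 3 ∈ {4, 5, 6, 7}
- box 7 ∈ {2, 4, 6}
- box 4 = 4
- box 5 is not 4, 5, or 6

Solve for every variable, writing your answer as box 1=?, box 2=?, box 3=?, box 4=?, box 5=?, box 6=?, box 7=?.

box 1=6, box 2=1, box 3=7, box 4=4, box 5=3, box 6=5, box 7=2

box 1 must be 6 (only option left). Strike 6 from box 2, box 3, box 7.
box 4's domain is down to {4}, so box 4 = 4. Remove 4 from box 3, box 7.
box 7's domain is down to {2}, so box 7 = 2. Eliminate 2 elsewhere: box 5, box 6.
box 6 must be 5 (only option left). So box 2, box 3 can't be 5.
That leaves box 3 = 7. So box 2, box 5 can't be 7.
box 2's domain is down to {1}, so box 2 = 1. Remove 1 from box 5.
That leaves box 5 = 3.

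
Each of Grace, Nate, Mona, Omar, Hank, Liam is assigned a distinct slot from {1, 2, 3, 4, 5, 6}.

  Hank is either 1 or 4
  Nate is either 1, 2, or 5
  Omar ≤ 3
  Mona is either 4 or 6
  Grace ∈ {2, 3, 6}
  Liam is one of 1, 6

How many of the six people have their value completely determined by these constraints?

1

The 6 variables draw from only 6 values {1, 2, 3, 4, 5, 6}, so each is used; only Nate can be 5, hence Nate = 5.
Mona, Hank, Liam between them cover only {1, 4, 6} — a naked triple. Remove those values from Grace, Omar.
Determined: Nate=5. The other people each still have more than one consistent value. That makes 1.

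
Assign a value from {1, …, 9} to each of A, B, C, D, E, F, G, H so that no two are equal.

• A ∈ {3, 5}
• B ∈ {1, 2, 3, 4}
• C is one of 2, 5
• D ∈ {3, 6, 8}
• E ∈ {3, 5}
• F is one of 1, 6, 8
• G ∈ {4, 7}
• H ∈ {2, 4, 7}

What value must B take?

The 2 variables A and E are confined to {3, 5}, which locks those values in; drop them from B, C, D.
C's domain is down to {2}, so C = 2. Strike 2 from B, H.
G and H between them cover only {4, 7} — a naked pair. Remove those values from B.
So B = 1.

1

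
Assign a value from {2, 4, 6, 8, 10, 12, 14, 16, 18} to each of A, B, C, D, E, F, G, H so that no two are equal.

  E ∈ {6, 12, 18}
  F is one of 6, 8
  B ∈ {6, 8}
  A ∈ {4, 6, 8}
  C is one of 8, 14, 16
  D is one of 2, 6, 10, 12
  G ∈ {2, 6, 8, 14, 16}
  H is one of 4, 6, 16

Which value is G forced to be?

B and F share exactly the 2 values {6, 8}; by pigeonhole those values go to them, so strike 6, 8 from A, C, D, E, G, H.
A's domain is down to {4}, so A = 4. So H can't be 4.
That leaves H = 16. Remove 16 from C, G.
That leaves C = 14. Remove 14 from G.
So G = 2.

2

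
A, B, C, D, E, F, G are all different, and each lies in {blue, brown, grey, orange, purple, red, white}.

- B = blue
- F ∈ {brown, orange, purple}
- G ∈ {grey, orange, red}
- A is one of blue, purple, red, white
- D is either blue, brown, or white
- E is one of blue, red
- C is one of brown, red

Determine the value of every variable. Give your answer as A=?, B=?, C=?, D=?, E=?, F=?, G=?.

A=purple, B=blue, C=brown, D=white, E=red, F=orange, G=grey

B's domain is down to {blue}, so B = blue. So A, D, E can't be blue.
That leaves E = red. Remove red from A, C, G.
C's domain is down to {brown}, so C = brown. Strike brown from D, F.
D must be white (only option left). Remove white from A.
That leaves A = purple. So F can't be purple.
F must be orange (only option left). Remove orange from G.
G's domain is down to {grey}, so G = grey.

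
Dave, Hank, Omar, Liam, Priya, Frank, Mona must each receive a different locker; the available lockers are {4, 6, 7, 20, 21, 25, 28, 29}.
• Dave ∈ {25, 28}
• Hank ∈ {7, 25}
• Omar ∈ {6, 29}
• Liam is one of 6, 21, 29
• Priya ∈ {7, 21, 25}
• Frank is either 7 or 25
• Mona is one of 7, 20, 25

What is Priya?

21

Among the 7 variables, 20 fits only Mona (and all 7 values in {6, 7, 20, 21, 25, 28, 29} must be used), so Mona = 20.
The 6 still-open variables draw from only 6 values {6, 7, 21, 25, 28, 29}, so each is used; only Dave can be 28, hence Dave = 28.
Hank and Frank between them cover only {7, 25} — a naked pair. Remove those values from Priya.
So Priya = 21.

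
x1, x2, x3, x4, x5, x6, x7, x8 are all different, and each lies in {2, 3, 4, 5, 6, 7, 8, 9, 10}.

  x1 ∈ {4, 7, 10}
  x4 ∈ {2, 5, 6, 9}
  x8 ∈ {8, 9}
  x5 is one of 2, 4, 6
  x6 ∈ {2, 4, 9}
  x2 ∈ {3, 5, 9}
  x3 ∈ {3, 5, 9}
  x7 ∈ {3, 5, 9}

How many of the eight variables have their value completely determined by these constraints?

The 3 variables x2, x3, x7 are confined to {3, 5, 9}, which locks those values in; drop them from x4, x6, x8.
x8's domain is down to {8}, so x8 = 8.
x4, x5, x6 share exactly the 3 values {2, 4, 6}; by pigeonhole those values go to them, so strike 2, 4, 6 from x1.
Determined: x8=8. The other variables each still have more than one consistent value. That makes 1.

1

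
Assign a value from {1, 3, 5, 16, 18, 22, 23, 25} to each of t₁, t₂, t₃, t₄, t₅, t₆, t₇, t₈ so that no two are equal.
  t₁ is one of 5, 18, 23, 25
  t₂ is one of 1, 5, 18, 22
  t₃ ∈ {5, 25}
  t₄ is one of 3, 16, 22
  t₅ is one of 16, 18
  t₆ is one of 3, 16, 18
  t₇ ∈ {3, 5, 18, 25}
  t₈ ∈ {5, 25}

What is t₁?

Among the 8 variables, 1 fits only t₂ (and all 8 values in {1, 3, 5, 16, 18, 22, 23, 25} must be used), so t₂ = 1.
The 7 still-open variables draw from only 7 values {3, 5, 16, 18, 22, 23, 25}, so each is used; only t₄ can be 22, hence t₄ = 22.
The 6 still-open variables together cover exactly {3, 5, 16, 18, 23, 25} — 6 values for 6 variables — and 23 appears only in t₁'s list, so t₁ = 23.

23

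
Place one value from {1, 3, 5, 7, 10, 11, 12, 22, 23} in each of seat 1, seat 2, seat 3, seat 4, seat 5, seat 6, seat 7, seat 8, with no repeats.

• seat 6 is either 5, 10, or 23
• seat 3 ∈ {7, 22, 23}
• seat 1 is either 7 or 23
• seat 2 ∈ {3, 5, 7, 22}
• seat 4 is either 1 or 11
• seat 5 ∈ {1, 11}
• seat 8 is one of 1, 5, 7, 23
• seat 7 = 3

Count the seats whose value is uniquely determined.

2

seat 7's domain is down to {3}, so seat 7 = 3. So seat 2 can't be 3.
The 7 still-open variables draw from only 7 values {1, 5, 7, 10, 11, 22, 23}, so each is used; only seat 6 can be 10, hence seat 6 = 10.
seat 4 and seat 5 share exactly the 2 values {1, 11}; by pigeonhole those values go to them, so strike 1, 11 from seat 8.
Determined: seat 6=10, seat 7=3. The other seats each still have more than one consistent value. That makes 2.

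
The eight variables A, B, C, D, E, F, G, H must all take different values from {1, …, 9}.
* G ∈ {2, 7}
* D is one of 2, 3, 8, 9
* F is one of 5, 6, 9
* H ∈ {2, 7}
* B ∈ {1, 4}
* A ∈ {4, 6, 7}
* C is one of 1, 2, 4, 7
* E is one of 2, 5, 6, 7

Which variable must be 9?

G and H between them cover only {2, 7} — a naked pair. Remove those values from A, C, D, E.
B and C share exactly the 2 values {1, 4}; by pigeonhole those values go to them, so strike 1, 4 from A.
A's domain is down to {6}, so A = 6. Strike 6 from E, F.
E's domain is down to {5}, so E = 5. So F can't be 5.
So 9 goes to F.

F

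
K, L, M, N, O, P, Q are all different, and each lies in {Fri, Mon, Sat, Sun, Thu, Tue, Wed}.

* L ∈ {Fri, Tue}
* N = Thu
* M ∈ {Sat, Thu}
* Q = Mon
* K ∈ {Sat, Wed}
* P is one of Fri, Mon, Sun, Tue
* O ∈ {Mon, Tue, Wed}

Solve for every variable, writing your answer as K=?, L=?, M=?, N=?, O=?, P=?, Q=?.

N must be Thu (only option left). Strike Thu from M.
That leaves Q = Mon. Strike Mon from O, P.
M must be Sat (only option left). So K can't be Sat.
K's domain is down to {Wed}, so K = Wed. So O can't be Wed.
O has just one choice, so O = Tue. So L, P can't be Tue.
L has just one choice, so L = Fri. Eliminate Fri elsewhere: P.
P's domain is down to {Sun}, so P = Sun.

K=Wed, L=Fri, M=Sat, N=Thu, O=Tue, P=Sun, Q=Mon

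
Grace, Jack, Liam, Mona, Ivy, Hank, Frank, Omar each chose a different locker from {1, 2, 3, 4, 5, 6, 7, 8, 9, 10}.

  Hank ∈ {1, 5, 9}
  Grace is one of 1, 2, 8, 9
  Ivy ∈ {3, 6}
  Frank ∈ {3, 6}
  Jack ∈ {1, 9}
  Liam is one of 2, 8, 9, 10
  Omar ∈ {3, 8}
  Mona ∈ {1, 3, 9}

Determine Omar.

The 8 variables together cover exactly {1, 2, 3, 5, 6, 8, 9, 10} — 8 values for 8 variables — and 5 appears only in Hank's list, so Hank = 5.
The 7 still-open variables draw from only 7 values {1, 2, 3, 6, 8, 9, 10}, so each is used; only Liam can be 10, hence Liam = 10.
The 6 still-open variables draw from only 6 values {1, 2, 3, 6, 8, 9}, so each is used; only Grace can be 2, hence Grace = 2.
The 5 still-open variables draw from only 5 values {1, 3, 6, 8, 9}, so each is used; only Omar can be 8, hence Omar = 8.

8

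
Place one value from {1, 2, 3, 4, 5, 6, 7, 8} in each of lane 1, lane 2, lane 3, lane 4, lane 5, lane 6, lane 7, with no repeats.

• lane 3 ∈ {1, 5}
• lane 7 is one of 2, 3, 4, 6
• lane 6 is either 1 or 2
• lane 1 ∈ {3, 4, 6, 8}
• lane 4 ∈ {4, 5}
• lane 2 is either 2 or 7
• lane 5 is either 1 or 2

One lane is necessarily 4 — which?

lane 4

lane 5 and lane 6 between them cover only {1, 2} — a naked pair. Remove those values from lane 2, lane 3, lane 7.
lane 2 has just one choice, so lane 2 = 7.
That leaves lane 3 = 5. So lane 4 can't be 5.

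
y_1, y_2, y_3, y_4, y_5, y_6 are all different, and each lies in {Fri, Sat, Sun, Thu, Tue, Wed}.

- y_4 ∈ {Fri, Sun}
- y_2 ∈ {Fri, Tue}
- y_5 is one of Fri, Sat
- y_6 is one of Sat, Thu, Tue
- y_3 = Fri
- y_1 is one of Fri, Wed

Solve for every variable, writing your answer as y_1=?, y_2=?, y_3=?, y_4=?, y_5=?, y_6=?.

y_3 has just one choice, so y_3 = Fri. Remove Fri from y_1, y_2, y_4, y_5.
That leaves y_4 = Sun.
y_5 has just one choice, so y_5 = Sat. So y_6 can't be Sat.
y_1 must be Wed (only option left).
y_2 must be Tue (only option left). Strike Tue from y_6.
y_6's domain is down to {Thu}, so y_6 = Thu.

y_1=Wed, y_2=Tue, y_3=Fri, y_4=Sun, y_5=Sat, y_6=Thu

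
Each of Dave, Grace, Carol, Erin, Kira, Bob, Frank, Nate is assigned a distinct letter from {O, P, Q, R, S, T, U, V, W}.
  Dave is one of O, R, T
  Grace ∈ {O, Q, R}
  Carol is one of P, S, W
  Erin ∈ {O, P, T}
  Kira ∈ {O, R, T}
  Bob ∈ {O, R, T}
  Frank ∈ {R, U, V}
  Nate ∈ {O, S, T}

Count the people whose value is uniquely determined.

Dave, Kira, Bob share exactly the 3 values {O, R, T}; by pigeonhole those values go to them, so strike O, R, T from Grace, Erin, Frank, Nate.
Grace's domain is down to {Q}, so Grace = Q.
Erin must be P (only option left). So Carol can't be P.
Nate must be S (only option left). Remove S from Carol.
Carol has just one choice, so Carol = W.
Determined: Grace=Q, Carol=W, Erin=P, Nate=S. The other people each still have more than one consistent value. That makes 4.

4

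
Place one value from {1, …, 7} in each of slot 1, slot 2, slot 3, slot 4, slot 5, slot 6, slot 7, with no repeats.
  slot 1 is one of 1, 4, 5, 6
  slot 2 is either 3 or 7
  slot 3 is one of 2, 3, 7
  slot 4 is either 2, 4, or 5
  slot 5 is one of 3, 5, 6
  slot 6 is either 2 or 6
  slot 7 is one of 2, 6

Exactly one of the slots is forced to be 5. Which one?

slot 5

The 7 variables together cover exactly {1, 2, 3, 4, 5, 6, 7} — 7 values for 7 variables — and 1 appears only in slot 1's list, so slot 1 = 1.
The 6 still-open variables draw from only 6 values {2, 3, 4, 5, 6, 7}, so each is used; only slot 4 can be 4, hence slot 4 = 4.
Among the 5 still-open variables, 5 fits only slot 5 (and all 5 values in {2, 3, 5, 6, 7} must be used), so slot 5 = 5.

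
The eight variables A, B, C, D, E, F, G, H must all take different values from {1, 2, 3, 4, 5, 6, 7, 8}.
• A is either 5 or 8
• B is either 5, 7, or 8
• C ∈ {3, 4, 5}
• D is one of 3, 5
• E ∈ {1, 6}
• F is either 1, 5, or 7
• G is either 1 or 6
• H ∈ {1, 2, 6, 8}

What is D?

The 8 variables together cover exactly {1, 2, 3, 4, 5, 6, 7, 8} — 8 values for 8 variables — and 2 appears only in H's list, so H = 2.
The 7 still-open variables draw from only 7 values {1, 3, 4, 5, 6, 7, 8}, so each is used; only C can be 4, hence C = 4.
The 6 still-open variables draw from only 6 values {1, 3, 5, 6, 7, 8}, so each is used; only D can be 3, hence D = 3.

3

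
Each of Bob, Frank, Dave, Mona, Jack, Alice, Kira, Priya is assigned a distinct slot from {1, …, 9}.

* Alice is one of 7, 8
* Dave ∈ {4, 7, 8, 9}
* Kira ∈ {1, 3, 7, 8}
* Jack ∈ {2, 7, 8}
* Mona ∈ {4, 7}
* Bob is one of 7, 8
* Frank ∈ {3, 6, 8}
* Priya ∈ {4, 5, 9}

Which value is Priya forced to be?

5

Bob and Alice between them cover only {7, 8} — a naked pair. Remove those values from Frank, Dave, Mona, Jack, Kira.
Mona has just one choice, so Mona = 4. Strike 4 from Dave, Priya.
That leaves Jack = 2.
Dave must be 9 (only option left). So Priya can't be 9.
So Priya = 5.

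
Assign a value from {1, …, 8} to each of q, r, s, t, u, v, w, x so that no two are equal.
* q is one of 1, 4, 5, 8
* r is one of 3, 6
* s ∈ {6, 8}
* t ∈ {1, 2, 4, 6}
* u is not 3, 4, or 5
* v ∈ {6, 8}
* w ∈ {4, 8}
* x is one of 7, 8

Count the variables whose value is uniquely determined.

Among the 8 variables, 3 fits only r (and all 8 values in {1, 2, 3, 4, 5, 6, 7, 8} must be used), so r = 3.
The 7 still-open variables draw from only 7 values {1, 2, 4, 5, 6, 7, 8}, so each is used; only q can be 5, hence q = 5.
s and v share exactly the 2 values {6, 8}; by pigeonhole those values go to them, so strike 6, 8 from t, u, w, x.
w has just one choice, so w = 4. Strike 4 from t.
x's domain is down to {7}, so x = 7. So u can't be 7.
Determined: q=5, r=3, w=4, x=7. The other variables each still have more than one consistent value. That makes 4.

4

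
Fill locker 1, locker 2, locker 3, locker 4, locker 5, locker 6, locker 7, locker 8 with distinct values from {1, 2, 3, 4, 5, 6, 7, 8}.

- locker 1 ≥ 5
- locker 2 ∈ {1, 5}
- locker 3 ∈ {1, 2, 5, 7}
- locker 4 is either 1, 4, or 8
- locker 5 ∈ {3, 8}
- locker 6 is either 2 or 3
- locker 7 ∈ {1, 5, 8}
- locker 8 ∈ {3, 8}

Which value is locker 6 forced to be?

2

The 8 variables draw from only 8 values {1, 2, 3, 4, 5, 6, 7, 8}, so each is used; only locker 4 can be 4, hence locker 4 = 4.
Among the 7 still-open variables, 6 fits only locker 1 (and all 7 values in {1, 2, 3, 5, 6, 7, 8} must be used), so locker 1 = 6.
The 6 still-open variables together cover exactly {1, 2, 3, 5, 7, 8} — 6 values for 6 variables — and 7 appears only in locker 3's list, so locker 3 = 7.
Among the 5 still-open variables, 2 fits only locker 6 (and all 5 values in {1, 2, 3, 5, 8} must be used), so locker 6 = 2.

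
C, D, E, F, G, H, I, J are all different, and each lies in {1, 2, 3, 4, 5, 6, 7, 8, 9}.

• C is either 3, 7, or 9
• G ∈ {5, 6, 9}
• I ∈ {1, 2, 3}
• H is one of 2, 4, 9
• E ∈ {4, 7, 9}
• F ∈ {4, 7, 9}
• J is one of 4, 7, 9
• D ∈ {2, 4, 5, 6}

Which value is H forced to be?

2

The 8 variables together cover exactly {1, 2, 3, 4, 5, 6, 7, 9} — 8 values for 8 variables — and 1 appears only in I's list, so I = 1.
Among the 7 still-open variables, 3 fits only C (and all 7 values in {2, 3, 4, 5, 6, 7, 9} must be used), so C = 3.
E, F, J between them cover only {4, 7, 9} — a naked triple. Remove those values from D, G, H.
So H = 2.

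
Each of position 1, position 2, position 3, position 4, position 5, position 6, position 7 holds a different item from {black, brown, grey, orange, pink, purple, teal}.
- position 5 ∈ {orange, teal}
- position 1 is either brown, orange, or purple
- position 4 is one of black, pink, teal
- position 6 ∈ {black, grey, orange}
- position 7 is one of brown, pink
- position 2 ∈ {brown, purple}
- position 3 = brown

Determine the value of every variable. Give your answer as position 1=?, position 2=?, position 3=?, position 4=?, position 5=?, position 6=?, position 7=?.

position 1=orange, position 2=purple, position 3=brown, position 4=black, position 5=teal, position 6=grey, position 7=pink

position 3 has just one choice, so position 3 = brown. Eliminate brown elsewhere: position 1, position 2, position 7.
position 7 must be pink (only option left). Eliminate pink elsewhere: position 4.
position 2 must be purple (only option left). Eliminate purple elsewhere: position 1.
position 1 must be orange (only option left). Strike orange from position 5, position 6.
position 5's domain is down to {teal}, so position 5 = teal. Eliminate teal elsewhere: position 4.
position 4's domain is down to {black}, so position 4 = black. Eliminate black elsewhere: position 6.
position 6 has just one choice, so position 6 = grey.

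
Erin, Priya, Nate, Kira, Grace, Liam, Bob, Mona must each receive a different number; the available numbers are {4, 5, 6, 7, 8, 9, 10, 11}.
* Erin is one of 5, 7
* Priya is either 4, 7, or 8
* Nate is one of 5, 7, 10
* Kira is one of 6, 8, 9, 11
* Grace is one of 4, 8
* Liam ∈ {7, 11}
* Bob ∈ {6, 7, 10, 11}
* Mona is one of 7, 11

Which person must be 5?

Erin

Among the 8 variables, 9 fits only Kira (and all 8 values in {4, 5, 6, 7, 8, 9, 10, 11} must be used), so Kira = 9.
The 7 still-open variables draw from only 7 values {4, 5, 6, 7, 8, 10, 11}, so each is used; only Bob can be 6, hence Bob = 6.
Among the 6 still-open variables, 10 fits only Nate (and all 6 values in {4, 5, 7, 8, 10, 11} must be used), so Nate = 10.
Among the 5 still-open variables, 5 fits only Erin (and all 5 values in {4, 5, 7, 8, 11} must be used), so Erin = 5.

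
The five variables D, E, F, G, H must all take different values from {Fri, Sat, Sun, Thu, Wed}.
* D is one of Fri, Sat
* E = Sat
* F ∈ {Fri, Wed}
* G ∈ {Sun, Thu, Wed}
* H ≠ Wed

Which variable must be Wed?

E's domain is down to {Sat}, so E = Sat. Remove Sat from D, H.
D must be Fri (only option left). Remove Fri from F, H.
So Wed goes to F.

F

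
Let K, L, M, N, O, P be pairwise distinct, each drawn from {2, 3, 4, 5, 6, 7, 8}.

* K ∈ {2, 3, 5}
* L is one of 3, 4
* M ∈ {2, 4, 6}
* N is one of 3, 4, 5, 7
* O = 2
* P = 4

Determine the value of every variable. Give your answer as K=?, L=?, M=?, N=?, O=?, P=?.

K=5, L=3, M=6, N=7, O=2, P=4

O's domain is down to {2}, so O = 2. Remove 2 from K, M.
P must be 4 (only option left). So L, M, N can't be 4.
L has just one choice, so L = 3. So K, N can't be 3.
M must be 6 (only option left).
That leaves K = 5. Eliminate 5 elsewhere: N.
N must be 7 (only option left).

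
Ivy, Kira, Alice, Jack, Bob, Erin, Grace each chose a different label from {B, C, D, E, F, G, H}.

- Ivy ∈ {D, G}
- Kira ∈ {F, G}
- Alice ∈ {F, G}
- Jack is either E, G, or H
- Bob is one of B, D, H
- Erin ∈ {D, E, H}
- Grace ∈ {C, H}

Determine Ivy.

D

Among the 7 variables, B fits only Bob (and all 7 values in {B, C, D, E, F, G, H} must be used), so Bob = B.
Among the 6 still-open variables, C fits only Grace (and all 6 values in {C, D, E, F, G, H} must be used), so Grace = C.
Kira and Alice between them cover only {F, G} — a naked pair. Remove those values from Ivy, Jack.
So Ivy = D.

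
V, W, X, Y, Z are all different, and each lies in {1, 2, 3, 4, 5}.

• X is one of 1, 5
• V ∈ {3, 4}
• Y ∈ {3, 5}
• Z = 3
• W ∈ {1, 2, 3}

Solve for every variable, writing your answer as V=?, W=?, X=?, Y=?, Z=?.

V=4, W=2, X=1, Y=5, Z=3

Z has just one choice, so Z = 3. Remove 3 from V, W, Y.
That leaves V = 4.
Y's domain is down to {5}, so Y = 5. Eliminate 5 elsewhere: X.
X has just one choice, so X = 1. So W can't be 1.
W must be 2 (only option left).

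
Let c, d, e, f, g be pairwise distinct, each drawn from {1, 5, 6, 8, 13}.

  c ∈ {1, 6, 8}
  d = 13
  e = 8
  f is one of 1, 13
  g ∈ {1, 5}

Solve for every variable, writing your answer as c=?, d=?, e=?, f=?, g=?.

d must be 13 (only option left). Strike 13 from f.
e's domain is down to {8}, so e = 8. So c can't be 8.
That leaves f = 1. Eliminate 1 elsewhere: c, g.
g has just one choice, so g = 5.
That leaves c = 6.

c=6, d=13, e=8, f=1, g=5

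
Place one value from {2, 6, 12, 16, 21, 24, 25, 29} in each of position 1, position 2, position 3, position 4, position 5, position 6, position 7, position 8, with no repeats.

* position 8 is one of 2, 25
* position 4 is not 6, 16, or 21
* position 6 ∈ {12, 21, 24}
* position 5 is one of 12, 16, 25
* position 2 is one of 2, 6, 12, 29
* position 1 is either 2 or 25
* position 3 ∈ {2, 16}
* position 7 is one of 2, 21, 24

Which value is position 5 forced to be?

12

The 8 variables together cover exactly {2, 6, 12, 16, 21, 24, 25, 29} — 8 values for 8 variables — and 6 appears only in position 2's list, so position 2 = 6.
Among the 7 still-open variables, 29 fits only position 4 (and all 7 values in {2, 12, 16, 21, 24, 25, 29} must be used), so position 4 = 29.
The 2 variables position 1 and position 8 are confined to {2, 25}, which locks those values in; drop them from position 3, position 5, position 7.
position 3 must be 16 (only option left). So position 5 can't be 16.
So position 5 = 12.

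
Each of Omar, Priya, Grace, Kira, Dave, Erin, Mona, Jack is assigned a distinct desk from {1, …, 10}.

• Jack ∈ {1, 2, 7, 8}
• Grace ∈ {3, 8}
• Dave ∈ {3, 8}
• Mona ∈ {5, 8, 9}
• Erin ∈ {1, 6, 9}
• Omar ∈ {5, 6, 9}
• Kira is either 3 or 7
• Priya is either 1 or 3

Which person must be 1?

The 8 variables draw from only 8 values {1, 2, 3, 5, 6, 7, 8, 9}, so each is used; only Jack can be 2, hence Jack = 2.
The 7 still-open variables together cover exactly {1, 3, 5, 6, 7, 8, 9} — 7 values for 7 variables — and 7 appears only in Kira's list, so Kira = 7.
The 2 variables Grace and Dave are confined to {3, 8}, which locks those values in; drop them from Priya, Mona.
So 1 goes to Priya.

Priya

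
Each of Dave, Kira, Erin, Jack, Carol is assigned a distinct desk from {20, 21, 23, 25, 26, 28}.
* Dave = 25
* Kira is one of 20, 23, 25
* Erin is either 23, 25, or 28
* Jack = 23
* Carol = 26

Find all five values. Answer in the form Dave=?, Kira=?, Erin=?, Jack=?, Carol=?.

Dave=25, Kira=20, Erin=28, Jack=23, Carol=26

Dave's domain is down to {25}, so Dave = 25. So Kira, Erin can't be 25.
Jack must be 23 (only option left). Eliminate 23 elsewhere: Kira, Erin.
Carol's domain is down to {26}, so Carol = 26.
Kira has just one choice, so Kira = 20.
Erin has just one choice, so Erin = 28.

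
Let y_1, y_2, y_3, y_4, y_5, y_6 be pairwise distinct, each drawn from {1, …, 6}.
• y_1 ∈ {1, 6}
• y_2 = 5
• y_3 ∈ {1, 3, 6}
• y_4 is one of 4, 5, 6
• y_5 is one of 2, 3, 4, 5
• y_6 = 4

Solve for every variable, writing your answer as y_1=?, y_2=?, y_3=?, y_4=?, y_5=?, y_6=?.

y_2's domain is down to {5}, so y_2 = 5. Remove 5 from y_4, y_5.
y_6's domain is down to {4}, so y_6 = 4. Eliminate 4 elsewhere: y_4, y_5.
y_4 must be 6 (only option left). Strike 6 from y_1, y_3.
y_1 must be 1 (only option left). So y_3 can't be 1.
y_3 must be 3 (only option left). Eliminate 3 elsewhere: y_5.
That leaves y_5 = 2.

y_1=1, y_2=5, y_3=3, y_4=6, y_5=2, y_6=4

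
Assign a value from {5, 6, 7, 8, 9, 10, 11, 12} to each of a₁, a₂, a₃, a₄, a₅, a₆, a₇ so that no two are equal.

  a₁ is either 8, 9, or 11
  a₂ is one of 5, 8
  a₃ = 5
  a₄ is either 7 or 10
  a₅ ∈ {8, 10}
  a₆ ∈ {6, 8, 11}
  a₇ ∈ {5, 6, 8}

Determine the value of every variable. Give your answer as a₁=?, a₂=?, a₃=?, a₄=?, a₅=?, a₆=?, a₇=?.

a₃ has just one choice, so a₃ = 5. Strike 5 from a₂, a₇.
That leaves a₂ = 8. Eliminate 8 elsewhere: a₁, a₅, a₆, a₇.
a₅'s domain is down to {10}, so a₅ = 10. So a₄ can't be 10.
a₇ has just one choice, so a₇ = 6. Remove 6 from a₆.
a₄'s domain is down to {7}, so a₄ = 7.
a₆ must be 11 (only option left). Remove 11 from a₁.
a₁ has just one choice, so a₁ = 9.

a₁=9, a₂=8, a₃=5, a₄=7, a₅=10, a₆=11, a₇=6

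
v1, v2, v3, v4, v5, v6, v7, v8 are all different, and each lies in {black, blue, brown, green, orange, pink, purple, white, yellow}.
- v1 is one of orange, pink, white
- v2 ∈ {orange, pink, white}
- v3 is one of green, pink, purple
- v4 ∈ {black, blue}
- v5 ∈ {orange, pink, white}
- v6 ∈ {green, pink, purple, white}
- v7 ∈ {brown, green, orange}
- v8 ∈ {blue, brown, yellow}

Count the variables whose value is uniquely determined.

1

The 3 variables v1, v2, v5 are confined to {orange, pink, white}, which locks those values in; drop them from v3, v6, v7.
The 2 variables v3 and v6 are confined to {green, purple}, which locks those values in; drop them from v7.
v7 must be brown (only option left). So v8 can't be brown.
Determined: v7=brown. The other variables each still have more than one consistent value. That makes 1.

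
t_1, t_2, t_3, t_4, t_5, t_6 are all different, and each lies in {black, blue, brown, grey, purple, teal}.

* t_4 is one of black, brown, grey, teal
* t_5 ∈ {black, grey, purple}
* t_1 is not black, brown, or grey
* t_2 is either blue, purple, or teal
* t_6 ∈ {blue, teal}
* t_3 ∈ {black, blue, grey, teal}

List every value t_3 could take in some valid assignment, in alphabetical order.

The 6 variables draw from only 6 values {black, blue, brown, grey, purple, teal}, so each is used; only t_4 can be brown, hence t_4 = brown.
t_1, t_2, t_6 between them cover only {blue, purple, teal} — a naked triple. Remove those values from t_3, t_5.
No further eliminations apply; t_3 can still be any of black, grey.

black, grey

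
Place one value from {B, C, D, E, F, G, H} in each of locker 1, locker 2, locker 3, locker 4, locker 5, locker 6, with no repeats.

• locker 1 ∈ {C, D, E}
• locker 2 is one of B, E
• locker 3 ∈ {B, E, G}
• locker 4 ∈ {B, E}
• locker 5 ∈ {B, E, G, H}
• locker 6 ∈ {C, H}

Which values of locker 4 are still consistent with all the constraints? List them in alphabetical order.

Among the 6 variables, D fits only locker 1 (and all 6 values in {B, C, D, E, G, H} must be used), so locker 1 = D.
Among the 5 still-open variables, C fits only locker 6 (and all 5 values in {B, C, E, G, H} must be used), so locker 6 = C.
The 4 still-open variables together cover exactly {B, E, G, H} — 4 values for 4 variables — and H appears only in locker 5's list, so locker 5 = H.
The 3 still-open variables together cover exactly {B, E, G} — 3 values for 3 variables — and G appears only in locker 3's list, so locker 3 = G.
No further eliminations apply; locker 4 can still be any of B, E.

B, E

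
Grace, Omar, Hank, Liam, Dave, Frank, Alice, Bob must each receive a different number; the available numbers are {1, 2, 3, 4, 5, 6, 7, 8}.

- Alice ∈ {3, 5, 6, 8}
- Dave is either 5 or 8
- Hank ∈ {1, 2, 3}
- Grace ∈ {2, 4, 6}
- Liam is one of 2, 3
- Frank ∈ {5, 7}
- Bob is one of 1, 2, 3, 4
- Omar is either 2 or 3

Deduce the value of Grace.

6

Among the 8 variables, 7 fits only Frank (and all 8 values in {1, 2, 3, 4, 5, 6, 7, 8} must be used), so Frank = 7.
Omar and Liam share exactly the 2 values {2, 3}; by pigeonhole those values go to them, so strike 2, 3 from Grace, Hank, Alice, Bob.
Hank must be 1 (only option left). Eliminate 1 elsewhere: Bob.
Bob has just one choice, so Bob = 4. Strike 4 from Grace.
So Grace = 6.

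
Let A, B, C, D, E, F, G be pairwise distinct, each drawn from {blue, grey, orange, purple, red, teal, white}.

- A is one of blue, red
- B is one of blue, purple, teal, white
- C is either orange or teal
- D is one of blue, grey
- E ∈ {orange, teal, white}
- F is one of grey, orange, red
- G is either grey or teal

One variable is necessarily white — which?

E

The 7 variables draw from only 7 values {blue, grey, orange, purple, red, teal, white}, so each is used; only B can be purple, hence B = purple.
The 6 still-open variables draw from only 6 values {blue, grey, orange, red, teal, white}, so each is used; only E can be white, hence E = white.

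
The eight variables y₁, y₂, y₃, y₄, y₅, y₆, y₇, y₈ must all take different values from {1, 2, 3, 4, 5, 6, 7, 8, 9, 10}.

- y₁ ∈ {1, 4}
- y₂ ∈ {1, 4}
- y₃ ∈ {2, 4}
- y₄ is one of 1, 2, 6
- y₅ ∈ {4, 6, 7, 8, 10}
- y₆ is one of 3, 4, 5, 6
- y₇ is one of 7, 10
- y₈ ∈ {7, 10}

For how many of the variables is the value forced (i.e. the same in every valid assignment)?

y₁ and y₂ between them cover only {1, 4} — a naked pair. Remove those values from y₃, y₄, y₅, y₆.
y₃'s domain is down to {2}, so y₃ = 2. Strike 2 from y₄.
That leaves y₄ = 6. Strike 6 from y₅, y₆.
y₇ and y₈ between them cover only {7, 10} — a naked pair. Remove those values from y₅.
y₅ has just one choice, so y₅ = 8.
Determined: y₃=2, y₄=6, y₅=8. The other variables each still have more than one consistent value. That makes 3.

3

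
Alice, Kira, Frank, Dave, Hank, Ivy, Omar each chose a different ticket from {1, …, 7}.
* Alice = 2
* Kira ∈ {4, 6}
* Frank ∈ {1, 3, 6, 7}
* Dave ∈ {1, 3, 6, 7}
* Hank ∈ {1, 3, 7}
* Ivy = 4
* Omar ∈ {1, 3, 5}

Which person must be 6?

Kira

Alice has just one choice, so Alice = 2.
Ivy must be 4 (only option left). So Kira can't be 4.
So 6 goes to Kira.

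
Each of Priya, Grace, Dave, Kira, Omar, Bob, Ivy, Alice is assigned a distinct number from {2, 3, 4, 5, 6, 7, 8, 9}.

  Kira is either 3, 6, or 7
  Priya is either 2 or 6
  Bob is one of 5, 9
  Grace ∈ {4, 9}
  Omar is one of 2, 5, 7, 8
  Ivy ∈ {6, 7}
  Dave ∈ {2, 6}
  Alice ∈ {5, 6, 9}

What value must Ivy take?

7

The 8 variables draw from only 8 values {2, 3, 4, 5, 6, 7, 8, 9}, so each is used; only Kira can be 3, hence Kira = 3.
Among the 7 still-open variables, 4 fits only Grace (and all 7 values in {2, 4, 5, 6, 7, 8, 9} must be used), so Grace = 4.
The 6 still-open variables draw from only 6 values {2, 5, 6, 7, 8, 9}, so each is used; only Omar can be 8, hence Omar = 8.
Among the 5 still-open variables, 7 fits only Ivy (and all 5 values in {2, 5, 6, 7, 9} must be used), so Ivy = 7.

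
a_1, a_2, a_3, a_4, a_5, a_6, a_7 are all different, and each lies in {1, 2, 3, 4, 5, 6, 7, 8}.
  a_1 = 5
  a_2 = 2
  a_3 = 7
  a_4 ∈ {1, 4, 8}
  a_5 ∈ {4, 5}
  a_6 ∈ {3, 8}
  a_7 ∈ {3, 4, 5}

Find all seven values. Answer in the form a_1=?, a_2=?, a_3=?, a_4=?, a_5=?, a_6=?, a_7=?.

a_1=5, a_2=2, a_3=7, a_4=1, a_5=4, a_6=8, a_7=3

a_1 has just one choice, so a_1 = 5. Remove 5 from a_5, a_7.
That leaves a_2 = 2.
a_3's domain is down to {7}, so a_3 = 7.
That leaves a_5 = 4. Eliminate 4 elsewhere: a_4, a_7.
a_7 must be 3 (only option left). Strike 3 from a_6.
a_6 must be 8 (only option left). So a_4 can't be 8.
a_4 has just one choice, so a_4 = 1.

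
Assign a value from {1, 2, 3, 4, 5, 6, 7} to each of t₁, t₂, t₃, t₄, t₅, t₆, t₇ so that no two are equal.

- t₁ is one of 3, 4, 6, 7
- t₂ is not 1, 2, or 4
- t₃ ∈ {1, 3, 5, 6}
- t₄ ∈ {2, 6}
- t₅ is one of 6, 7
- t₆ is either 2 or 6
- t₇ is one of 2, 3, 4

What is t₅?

7

Among the 7 variables, 1 fits only t₃ (and all 7 values in {1, 2, 3, 4, 5, 6, 7} must be used), so t₃ = 1.
Among the 6 still-open variables, 5 fits only t₂ (and all 6 values in {2, 3, 4, 5, 6, 7} must be used), so t₂ = 5.
t₄ and t₆ between them cover only {2, 6} — a naked pair. Remove those values from t₁, t₅, t₇.
So t₅ = 7.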